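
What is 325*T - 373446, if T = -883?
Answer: -660421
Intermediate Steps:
325*T - 373446 = 325*(-883) - 373446 = -286975 - 373446 = -660421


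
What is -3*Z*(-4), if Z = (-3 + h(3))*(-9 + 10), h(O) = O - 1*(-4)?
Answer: 48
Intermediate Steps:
h(O) = 4 + O (h(O) = O + 4 = 4 + O)
Z = 4 (Z = (-3 + (4 + 3))*(-9 + 10) = (-3 + 7)*1 = 4*1 = 4)
-3*Z*(-4) = -3*4*(-4) = -12*(-4) = 48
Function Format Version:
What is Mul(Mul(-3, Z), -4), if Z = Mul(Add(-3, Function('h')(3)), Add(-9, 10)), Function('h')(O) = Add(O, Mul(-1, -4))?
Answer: 48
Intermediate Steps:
Function('h')(O) = Add(4, O) (Function('h')(O) = Add(O, 4) = Add(4, O))
Z = 4 (Z = Mul(Add(-3, Add(4, 3)), Add(-9, 10)) = Mul(Add(-3, 7), 1) = Mul(4, 1) = 4)
Mul(Mul(-3, Z), -4) = Mul(Mul(-3, 4), -4) = Mul(-12, -4) = 48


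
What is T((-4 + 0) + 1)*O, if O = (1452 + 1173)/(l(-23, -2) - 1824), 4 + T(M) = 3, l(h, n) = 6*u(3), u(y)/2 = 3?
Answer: 875/596 ≈ 1.4681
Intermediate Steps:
u(y) = 6 (u(y) = 2*3 = 6)
l(h, n) = 36 (l(h, n) = 6*6 = 36)
T(M) = -1 (T(M) = -4 + 3 = -1)
O = -875/596 (O = (1452 + 1173)/(36 - 1824) = 2625/(-1788) = 2625*(-1/1788) = -875/596 ≈ -1.4681)
T((-4 + 0) + 1)*O = -1*(-875/596) = 875/596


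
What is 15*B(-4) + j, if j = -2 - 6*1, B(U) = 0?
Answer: -8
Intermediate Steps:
j = -8 (j = -2 - 6 = -8)
15*B(-4) + j = 15*0 - 8 = 0 - 8 = -8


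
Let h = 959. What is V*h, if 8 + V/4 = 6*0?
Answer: -30688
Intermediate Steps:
V = -32 (V = -32 + 4*(6*0) = -32 + 4*0 = -32 + 0 = -32)
V*h = -32*959 = -30688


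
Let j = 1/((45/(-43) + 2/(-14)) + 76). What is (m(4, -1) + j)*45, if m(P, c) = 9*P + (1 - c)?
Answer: 4279925/2502 ≈ 1710.6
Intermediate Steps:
j = 301/22518 (j = 1/((45*(-1/43) + 2*(-1/14)) + 76) = 1/((-45/43 - 1/7) + 76) = 1/(-358/301 + 76) = 1/(22518/301) = 301/22518 ≈ 0.013367)
m(P, c) = 1 - c + 9*P
(m(4, -1) + j)*45 = ((1 - 1*(-1) + 9*4) + 301/22518)*45 = ((1 + 1 + 36) + 301/22518)*45 = (38 + 301/22518)*45 = (855985/22518)*45 = 4279925/2502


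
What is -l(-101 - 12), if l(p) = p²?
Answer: -12769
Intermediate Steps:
-l(-101 - 12) = -(-101 - 12)² = -1*(-113)² = -1*12769 = -12769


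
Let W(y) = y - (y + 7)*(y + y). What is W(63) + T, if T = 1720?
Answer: -7037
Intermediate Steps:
W(y) = y - 2*y*(7 + y) (W(y) = y - (7 + y)*2*y = y - 2*y*(7 + y))
W(63) + T = -1*63*(13 + 2*63) + 1720 = -1*63*(13 + 126) + 1720 = -1*63*139 + 1720 = -8757 + 1720 = -7037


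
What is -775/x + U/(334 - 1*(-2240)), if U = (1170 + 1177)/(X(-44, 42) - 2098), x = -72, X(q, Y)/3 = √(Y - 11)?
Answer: 487757147101/45316042200 - 2347*√31/3776336850 ≈ 10.763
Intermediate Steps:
X(q, Y) = 3*√(-11 + Y) (X(q, Y) = 3*√(Y - 11) = 3*√(-11 + Y))
U = 2347/(-2098 + 3*√31) (U = (1170 + 1177)/(3*√(-11 + 42) - 2098) = 2347/(3*√31 - 2098) = 2347/(-2098 + 3*√31) ≈ -1.1277)
-775/x + U/(334 - 1*(-2240)) = -775/(1*(-72)) + (-4924006/4401325 - 7041*√31/4401325)/(334 - 1*(-2240)) = -775/(-72) + (-4924006/4401325 - 7041*√31/4401325)/(334 + 2240) = -775*(-1/72) + (-4924006/4401325 - 7041*√31/4401325)/2574 = 775/72 + (-4924006/4401325 - 7041*√31/4401325)*(1/2574) = 775/72 + (-2462003/5664505275 - 2347*√31/3776336850) = 487757147101/45316042200 - 2347*√31/3776336850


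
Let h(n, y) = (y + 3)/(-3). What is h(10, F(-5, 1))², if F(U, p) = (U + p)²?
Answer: 361/9 ≈ 40.111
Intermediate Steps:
h(n, y) = -1 - y/3 (h(n, y) = -(3 + y)/3 = -1 - y/3)
h(10, F(-5, 1))² = (-1 - (-5 + 1)²/3)² = (-1 - ⅓*(-4)²)² = (-1 - ⅓*16)² = (-1 - 16/3)² = (-19/3)² = 361/9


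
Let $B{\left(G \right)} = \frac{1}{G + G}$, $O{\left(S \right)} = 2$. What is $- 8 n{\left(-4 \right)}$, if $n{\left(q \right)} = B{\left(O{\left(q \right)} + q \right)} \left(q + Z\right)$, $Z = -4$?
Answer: $-16$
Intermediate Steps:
$B{\left(G \right)} = \frac{1}{2 G}$
$n{\left(q \right)} = \frac{-4 + q}{2 \left(2 + q\right)}$ ($n{\left(q \right)} = \frac{1}{2 \left(2 + q\right)} \left(q - 4\right) = \frac{1}{2 \left(2 + q\right)} \left(-4 + q\right) = \frac{-4 + q}{2 \left(2 + q\right)}$)
$- 8 n{\left(-4 \right)} = - 8 \frac{-4 - 4}{2 \left(2 - 4\right)} = - 8 \cdot \frac{1}{2} \frac{1}{-2} \left(-8\right) = - 8 \cdot \frac{1}{2} \left(- \frac{1}{2}\right) \left(-8\right) = \left(-8\right) 2 = -16$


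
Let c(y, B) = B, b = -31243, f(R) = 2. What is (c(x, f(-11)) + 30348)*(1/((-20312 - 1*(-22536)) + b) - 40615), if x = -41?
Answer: -35770712920100/29019 ≈ -1.2327e+9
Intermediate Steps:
(c(x, f(-11)) + 30348)*(1/((-20312 - 1*(-22536)) + b) - 40615) = (2 + 30348)*(1/((-20312 - 1*(-22536)) - 31243) - 40615) = 30350*(1/((-20312 + 22536) - 31243) - 40615) = 30350*(1/(2224 - 31243) - 40615) = 30350*(1/(-29019) - 40615) = 30350*(-1/29019 - 40615) = 30350*(-1178606686/29019) = -35770712920100/29019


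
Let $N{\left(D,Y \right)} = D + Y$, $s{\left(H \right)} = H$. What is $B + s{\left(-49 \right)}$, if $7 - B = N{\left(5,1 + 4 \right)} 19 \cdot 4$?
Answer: $-802$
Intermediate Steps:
$B = -753$ ($B = 7 - \left(5 + \left(1 + 4\right)\right) 19 \cdot 4 = 7 - \left(5 + 5\right) 19 \cdot 4 = 7 - 10 \cdot 19 \cdot 4 = 7 - 190 \cdot 4 = 7 - 760 = -753$)
$B + s{\left(-49 \right)} = -753 - 49 = -802$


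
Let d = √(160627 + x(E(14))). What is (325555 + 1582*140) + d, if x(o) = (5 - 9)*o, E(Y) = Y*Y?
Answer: 547035 + √159843 ≈ 5.4744e+5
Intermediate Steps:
E(Y) = Y²
x(o) = -4*o
d = √159843 (d = √(160627 - 4*14²) = √(160627 - 4*196) = √(160627 - 784) = √159843 ≈ 399.80)
(325555 + 1582*140) + d = (325555 + 1582*140) + √159843 = (325555 + 221480) + √159843 = 547035 + √159843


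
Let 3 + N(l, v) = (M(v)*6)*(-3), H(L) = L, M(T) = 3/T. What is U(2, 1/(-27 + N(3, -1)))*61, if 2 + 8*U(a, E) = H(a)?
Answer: 0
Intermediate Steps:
N(l, v) = -3 - 54/v (N(l, v) = -3 + ((3/v)*6)*(-3) = -3 + (18/v)*(-3) = -3 - 54/v)
U(a, E) = -¼ + a/8
U(2, 1/(-27 + N(3, -1)))*61 = (-¼ + (⅛)*2)*61 = (-¼ + ¼)*61 = 0*61 = 0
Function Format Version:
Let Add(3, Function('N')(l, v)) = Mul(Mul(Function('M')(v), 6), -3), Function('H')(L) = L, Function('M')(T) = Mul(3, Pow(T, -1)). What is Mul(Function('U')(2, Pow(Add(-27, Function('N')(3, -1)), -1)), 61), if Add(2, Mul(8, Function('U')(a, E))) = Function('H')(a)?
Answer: 0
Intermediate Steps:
Function('N')(l, v) = Add(-3, Mul(-54, Pow(v, -1))) (Function('N')(l, v) = Add(-3, Mul(Mul(Mul(3, Pow(v, -1)), 6), -3)) = Add(-3, Mul(Mul(18, Pow(v, -1)), -3)) = Add(-3, Mul(-54, Pow(v, -1))))
Function('U')(a, E) = Add(Rational(-1, 4), Mul(Rational(1, 8), a))
Mul(Function('U')(2, Pow(Add(-27, Function('N')(3, -1)), -1)), 61) = Mul(Add(Rational(-1, 4), Mul(Rational(1, 8), 2)), 61) = Mul(Add(Rational(-1, 4), Rational(1, 4)), 61) = Mul(0, 61) = 0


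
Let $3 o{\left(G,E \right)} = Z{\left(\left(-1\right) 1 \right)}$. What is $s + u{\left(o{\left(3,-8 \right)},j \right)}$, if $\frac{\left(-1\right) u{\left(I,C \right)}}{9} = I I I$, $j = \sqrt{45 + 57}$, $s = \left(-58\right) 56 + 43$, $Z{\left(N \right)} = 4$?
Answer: $- \frac{9679}{3} \approx -3226.3$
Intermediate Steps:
$o{\left(G,E \right)} = \frac{4}{3}$ ($o{\left(G,E \right)} = \frac{1}{3} \cdot 4 = \frac{4}{3}$)
$s = -3205$ ($s = -3248 + 43 = -3205$)
$j = \sqrt{102} \approx 10.1$
$u{\left(I,C \right)} = - 9 I^{3}$ ($u{\left(I,C \right)} = - 9 I I I = - 9 I^{2} I = - 9 I^{3}$)
$s + u{\left(o{\left(3,-8 \right)},j \right)} = -3205 - 9 \left(\frac{4}{3}\right)^{3} = -3205 - \frac{64}{3} = - \frac{9679}{3}$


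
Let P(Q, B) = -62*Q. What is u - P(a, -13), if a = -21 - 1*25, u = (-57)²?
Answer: 397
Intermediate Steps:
u = 3249
a = -46 (a = -21 - 25 = -46)
u - P(a, -13) = 3249 - (-62)*(-46) = 3249 - 1*2852 = 3249 - 2852 = 397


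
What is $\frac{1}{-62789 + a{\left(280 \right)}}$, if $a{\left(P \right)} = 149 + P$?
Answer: $- \frac{1}{62360} \approx -1.6036 \cdot 10^{-5}$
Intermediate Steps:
$\frac{1}{-62789 + a{\left(280 \right)}} = \frac{1}{-62789 + \left(149 + 280\right)} = \frac{1}{-62789 + 429} = \frac{1}{-62360} = - \frac{1}{62360}$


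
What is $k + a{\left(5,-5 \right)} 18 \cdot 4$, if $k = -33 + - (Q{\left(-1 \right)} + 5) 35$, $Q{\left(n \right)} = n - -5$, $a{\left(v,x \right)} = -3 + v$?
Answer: $-204$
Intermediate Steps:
$Q{\left(n \right)} = 5 + n$ ($Q{\left(n \right)} = n + 5 = 5 + n$)
$k = -348$ ($k = -33 + - (\left(5 - 1\right) + 5) 35 = -33 + - (4 + 5) 35 = -33 + \left(-1\right) 9 \cdot 35 = -33 - 315 = -348$)
$k + a{\left(5,-5 \right)} 18 \cdot 4 = -348 + \left(-3 + 5\right) 18 \cdot 4 = -348 + 2 \cdot 18 \cdot 4 = -348 + 36 \cdot 4 = -348 + 144 = -204$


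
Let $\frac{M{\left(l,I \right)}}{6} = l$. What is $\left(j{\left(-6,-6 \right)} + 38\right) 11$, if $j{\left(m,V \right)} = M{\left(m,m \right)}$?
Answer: $22$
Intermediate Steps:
$M{\left(l,I \right)} = 6 l$
$j{\left(m,V \right)} = 6 m$
$\left(j{\left(-6,-6 \right)} + 38\right) 11 = \left(6 \left(-6\right) + 38\right) 11 = \left(-36 + 38\right) 11 = 2 \cdot 11 = 22$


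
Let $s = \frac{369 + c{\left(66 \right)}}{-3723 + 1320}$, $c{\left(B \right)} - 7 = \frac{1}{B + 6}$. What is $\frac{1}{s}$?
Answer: $- \frac{173016}{27073} \approx -6.3907$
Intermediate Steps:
$c{\left(B \right)} = 7 + \frac{1}{6 + B}$ ($c{\left(B \right)} = 7 + \frac{1}{B + 6} = 7 + \frac{1}{6 + B}$)
$s = - \frac{27073}{173016}$ ($s = \frac{369 + \frac{43 + 7 \cdot 66}{6 + 66}}{-3723 + 1320} = \frac{369 + \frac{43 + 462}{72}}{-2403} = \left(369 + \frac{1}{72} \cdot 505\right) \left(- \frac{1}{2403}\right) = \left(369 + \frac{505}{72}\right) \left(- \frac{1}{2403}\right) = \frac{27073}{72} \left(- \frac{1}{2403}\right) = - \frac{27073}{173016} \approx -0.15648$)
$\frac{1}{s} = \frac{1}{- \frac{27073}{173016}} = - \frac{173016}{27073}$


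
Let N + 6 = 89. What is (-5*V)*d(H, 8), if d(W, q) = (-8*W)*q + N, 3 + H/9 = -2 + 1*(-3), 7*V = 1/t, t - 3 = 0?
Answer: -23455/21 ≈ -1116.9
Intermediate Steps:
t = 3 (t = 3 + 0 = 3)
N = 83 (N = -6 + 89 = 83)
V = 1/21 (V = (⅐)/3 = (⅐)*(⅓) = 1/21 ≈ 0.047619)
H = -72 (H = -27 + 9*(-2 + 1*(-3)) = -27 + 9*(-2 - 3) = -27 + 9*(-5) = -27 - 45 = -72)
d(W, q) = 83 - 8*W*q (d(W, q) = (-8*W)*q + 83 = -8*W*q + 83 = 83 - 8*W*q)
(-5*V)*d(H, 8) = (-5*1/21)*(83 - 8*(-72)*8) = -5*(83 + 4608)/21 = -5/21*4691 = -23455/21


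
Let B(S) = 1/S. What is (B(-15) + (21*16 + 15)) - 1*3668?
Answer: -49756/15 ≈ -3317.1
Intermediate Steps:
B(S) = 1/S
(B(-15) + (21*16 + 15)) - 1*3668 = (1/(-15) + (21*16 + 15)) - 1*3668 = (-1/15 + (336 + 15)) - 3668 = (-1/15 + 351) - 3668 = 5264/15 - 3668 = -49756/15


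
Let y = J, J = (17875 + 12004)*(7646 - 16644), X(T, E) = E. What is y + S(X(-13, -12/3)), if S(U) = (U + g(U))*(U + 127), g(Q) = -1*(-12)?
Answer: -268850258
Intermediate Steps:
g(Q) = 12
J = -268851242 (J = 29879*(-8998) = -268851242)
y = -268851242
S(U) = (12 + U)*(127 + U) (S(U) = (U + 12)*(U + 127) = (12 + U)*(127 + U))
y + S(X(-13, -12/3)) = -268851242 + (1524 + (-12/3)² + 139*(-12/3)) = -268851242 + (1524 + (-12*⅓)² + 139*(-12*⅓)) = -268851242 + (1524 + (-4)² + 139*(-4)) = -268851242 + (1524 + 16 - 556) = -268851242 + 984 = -268850258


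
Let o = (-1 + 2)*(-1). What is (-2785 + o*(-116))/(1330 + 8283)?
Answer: -2669/9613 ≈ -0.27764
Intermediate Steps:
o = -1 (o = 1*(-1) = -1)
(-2785 + o*(-116))/(1330 + 8283) = (-2785 - 1*(-116))/(1330 + 8283) = (-2785 + 116)/9613 = -2669*1/9613 = -2669/9613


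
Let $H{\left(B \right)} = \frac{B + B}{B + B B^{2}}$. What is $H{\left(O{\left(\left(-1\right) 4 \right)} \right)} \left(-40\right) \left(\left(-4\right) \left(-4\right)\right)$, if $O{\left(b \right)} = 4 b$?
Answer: $- \frac{1280}{257} \approx -4.9805$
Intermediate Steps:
$H{\left(B \right)} = \frac{2 B}{B + B^{3}}$
$H{\left(O{\left(\left(-1\right) 4 \right)} \right)} \left(-40\right) \left(\left(-4\right) \left(-4\right)\right) = \frac{2}{1 + \left(4 \left(\left(-1\right) 4\right)\right)^{2}} \left(-40\right) \left(\left(-4\right) \left(-4\right)\right) = \frac{2}{1 + \left(4 \left(-4\right)\right)^{2}} \left(-40\right) 16 = \frac{2}{1 + \left(-16\right)^{2}} \left(-40\right) 16 = \frac{2}{1 + 256} \left(-40\right) 16 = \frac{2}{257} \left(-40\right) 16 = \left(- \frac{80}{257}\right) 16 = - \frac{1280}{257}$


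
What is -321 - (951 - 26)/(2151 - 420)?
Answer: -556576/1731 ≈ -321.53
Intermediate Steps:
-321 - (951 - 26)/(2151 - 420) = -321 - 925/1731 = -556576/1731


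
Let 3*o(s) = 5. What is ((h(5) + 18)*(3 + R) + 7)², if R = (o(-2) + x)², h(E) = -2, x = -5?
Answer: 4389025/81 ≈ 54186.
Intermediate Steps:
o(s) = 5/3 (o(s) = (⅓)*5 = 5/3)
R = 100/9 (R = (5/3 - 5)² = (-10/3)² = 100/9 ≈ 11.111)
((h(5) + 18)*(3 + R) + 7)² = ((-2 + 18)*(3 + 100/9) + 7)² = (16*(127/9) + 7)² = (2032/9 + 7)² = (2095/9)² = 4389025/81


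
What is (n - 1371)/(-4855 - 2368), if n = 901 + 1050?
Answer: -580/7223 ≈ -0.080299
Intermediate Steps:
n = 1951
(n - 1371)/(-4855 - 2368) = (1951 - 1371)/(-4855 - 2368) = 580/(-7223) = 580*(-1/7223) = -580/7223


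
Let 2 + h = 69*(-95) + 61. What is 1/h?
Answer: -1/6496 ≈ -0.00015394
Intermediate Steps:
h = -6496 (h = -2 + (69*(-95) + 61) = -2 + (-6555 + 61) = -2 - 6494 = -6496)
1/h = 1/(-6496) = -1/6496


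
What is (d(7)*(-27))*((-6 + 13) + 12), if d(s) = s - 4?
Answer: -1539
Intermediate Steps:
d(s) = -4 + s
(d(7)*(-27))*((-6 + 13) + 12) = ((-4 + 7)*(-27))*((-6 + 13) + 12) = (3*(-27))*(7 + 12) = -81*19 = -1539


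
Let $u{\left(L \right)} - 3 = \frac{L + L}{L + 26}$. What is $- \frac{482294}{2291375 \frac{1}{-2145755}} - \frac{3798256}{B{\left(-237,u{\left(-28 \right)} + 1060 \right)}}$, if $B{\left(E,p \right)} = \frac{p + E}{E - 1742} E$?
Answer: $\frac{2746213088212658}{6625281675} \approx 4.1451 \cdot 10^{5}$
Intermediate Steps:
$u{\left(L \right)} = 3 + \frac{2 L}{26 + L}$ ($u{\left(L \right)} = 3 + \frac{L + L}{L + 26} = 3 + \frac{2 L}{26 + L}$)
$B{\left(E,p \right)} = \frac{E \left(E + p\right)}{-1742 + E}$ ($B{\left(E,p \right)} = \frac{E + p}{-1742 + E} E = \frac{E \left(E + p\right)}{-1742 + E}$)
$- \frac{482294}{2291375 \frac{1}{-2145755}} - \frac{3798256}{B{\left(-237,u{\left(-28 \right)} + 1060 \right)}} = - \frac{482294}{2291375 \frac{1}{-2145755}} - \frac{3798256}{\left(-237\right) \frac{1}{-1742 - 237} \left(-237 + \left(\frac{78 + 5 \left(-28\right)}{26 - 28} + 1060\right)\right)} = - \frac{482294}{2291375 \left(- \frac{1}{2145755}\right)} - \frac{3798256}{\left(-237\right) \frac{1}{-1979} \left(-237 + \left(\frac{78 - 140}{-2} + 1060\right)\right)} = - \frac{482294}{- \frac{458275}{429151}} - \frac{3798256}{\left(-237\right) \left(- \frac{1}{1979}\right) \left(-237 + \left(\left(- \frac{1}{2}\right) \left(-62\right) + 1060\right)\right)} = \left(-482294\right) \left(- \frac{429151}{458275}\right) - \frac{3798256}{\left(-237\right) \left(- \frac{1}{1979}\right) \left(-237 + \left(31 + 1060\right)\right)} = \frac{206976952394}{458275} - \frac{3798256}{\left(-237\right) \left(- \frac{1}{1979}\right) \left(-237 + 1091\right)} = \frac{206976952394}{458275} - \frac{3798256}{\left(-237\right) \left(- \frac{1}{1979}\right) 854} = \frac{206976952394}{458275} - \frac{3798256}{\frac{202398}{1979}} = \frac{206976952394}{458275} - \frac{536910616}{14457} = \frac{2746213088212658}{6625281675}$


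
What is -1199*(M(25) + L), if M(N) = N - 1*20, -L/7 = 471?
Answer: 3947108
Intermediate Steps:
L = -3297 (L = -7*471 = -3297)
M(N) = -20 + N (M(N) = N - 20 = -20 + N)
-1199*(M(25) + L) = -1199*((-20 + 25) - 3297) = -1199*(5 - 3297) = -1199*(-3292) = 3947108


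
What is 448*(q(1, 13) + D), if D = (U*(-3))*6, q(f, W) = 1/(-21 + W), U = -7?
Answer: 56392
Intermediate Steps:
D = 126 (D = -7*(-3)*6 = 21*6 = 126)
448*(q(1, 13) + D) = 448*(1/(-21 + 13) + 126) = 448*(1/(-8) + 126) = 448*(-1/8 + 126) = 448*(1007/8) = 56392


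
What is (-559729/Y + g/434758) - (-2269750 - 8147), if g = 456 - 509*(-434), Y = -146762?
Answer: 72671833056329019/31902976798 ≈ 2.2779e+6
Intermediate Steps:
g = 221362 (g = 456 + 220906 = 221362)
(-559729/Y + g/434758) - (-2269750 - 8147) = (-559729/(-146762) + 221362/434758) - (-2269750 - 8147) = (-559729*(-1/146762) + 221362*(1/434758)) - 1*(-2277897) = (559729/146762 + 110681/217379) + 2277897 = 137917095213/31902976798 + 2277897 = 72671833056329019/31902976798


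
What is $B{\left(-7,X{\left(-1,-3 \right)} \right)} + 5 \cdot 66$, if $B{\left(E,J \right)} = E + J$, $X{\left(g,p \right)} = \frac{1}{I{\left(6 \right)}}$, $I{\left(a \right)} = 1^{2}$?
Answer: $324$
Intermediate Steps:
$I{\left(a \right)} = 1$
$X{\left(g,p \right)} = 1$ ($X{\left(g,p \right)} = 1^{-1} = 1$)
$B{\left(-7,X{\left(-1,-3 \right)} \right)} + 5 \cdot 66 = \left(-7 + 1\right) + 5 \cdot 66 = -6 + 330 = 324$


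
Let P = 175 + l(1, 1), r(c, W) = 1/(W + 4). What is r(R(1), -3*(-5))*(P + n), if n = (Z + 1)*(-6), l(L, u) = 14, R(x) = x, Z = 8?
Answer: 135/19 ≈ 7.1053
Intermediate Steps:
n = -54 (n = (8 + 1)*(-6) = 9*(-6) = -54)
r(c, W) = 1/(4 + W)
P = 189 (P = 175 + 14 = 189)
r(R(1), -3*(-5))*(P + n) = (189 - 54)/(4 - 3*(-5)) = 135/(4 + 15) = 135/19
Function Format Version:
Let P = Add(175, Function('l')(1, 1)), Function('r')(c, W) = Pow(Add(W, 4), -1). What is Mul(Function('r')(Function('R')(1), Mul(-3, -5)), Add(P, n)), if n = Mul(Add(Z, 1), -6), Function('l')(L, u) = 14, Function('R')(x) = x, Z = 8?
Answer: Rational(135, 19) ≈ 7.1053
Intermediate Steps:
n = -54 (n = Mul(Add(8, 1), -6) = Mul(9, -6) = -54)
Function('r')(c, W) = Pow(Add(4, W), -1)
P = 189 (P = Add(175, 14) = 189)
Mul(Function('r')(Function('R')(1), Mul(-3, -5)), Add(P, n)) = Mul(Pow(Add(4, Mul(-3, -5)), -1), Add(189, -54)) = Mul(Pow(Add(4, 15), -1), 135) = Mul(Pow(19, -1), 135) = Mul(Rational(1, 19), 135) = Rational(135, 19)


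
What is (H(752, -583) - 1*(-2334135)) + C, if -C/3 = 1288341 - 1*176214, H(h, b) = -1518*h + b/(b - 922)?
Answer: -3226391327/1505 ≈ -2.1438e+6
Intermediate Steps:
H(h, b) = -1518*h + b/(-922 + b)
C = -3336381 (C = -3*(1288341 - 1*176214) = -3*(1288341 - 176214) = -3*1112127 = -3336381)
(H(752, -583) - 1*(-2334135)) + C = ((-583 + 1399596*752 - 1518*(-583)*752)/(-922 - 583) - 1*(-2334135)) - 3336381 = ((-583 + 1052496192 + 665515488)/(-1505) + 2334135) - 3336381 = (-1/1505*1718011097 + 2334135) - 3336381 = (-1718011097/1505 + 2334135) - 3336381 = 1794862078/1505 - 3336381 = -3226391327/1505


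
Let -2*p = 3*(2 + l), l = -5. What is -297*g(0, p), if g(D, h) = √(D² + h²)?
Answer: -2673/2 ≈ -1336.5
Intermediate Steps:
p = 9/2 (p = -3*(2 - 5)/2 = -3*(-3)/2 = -½*(-9) = 9/2 ≈ 4.5000)
-297*g(0, p) = -297*√(0² + (9/2)²) = -297*√(0 + 81/4) = -297*√(81/4) = -297*9/2 = -2673/2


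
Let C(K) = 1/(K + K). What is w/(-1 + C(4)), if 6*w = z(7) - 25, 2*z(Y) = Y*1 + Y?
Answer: 24/7 ≈ 3.4286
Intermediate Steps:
C(K) = 1/(2*K)
z(Y) = Y (z(Y) = (Y*1 + Y)/2 = (Y + Y)/2 = (2*Y)/2 = Y)
w = -3 (w = (7 - 25)/6 = (⅙)*(-18) = -3)
w/(-1 + C(4)) = -3/(-1 + (½)/4) = -3/(-1 + (½)*(¼)) = -3/(-1 + ⅛) = -3/(-7/8) = -3*(-8/7) = 24/7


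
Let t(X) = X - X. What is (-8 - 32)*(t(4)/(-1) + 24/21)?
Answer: -320/7 ≈ -45.714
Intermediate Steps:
t(X) = 0
(-8 - 32)*(t(4)/(-1) + 24/21) = (-8 - 32)*(0/(-1) + 24/21) = -40*(0*(-1) + 24*(1/21)) = -40*(0 + 8/7) = -40*8/7 = -320/7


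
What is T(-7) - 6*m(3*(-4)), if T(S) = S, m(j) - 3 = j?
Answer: 47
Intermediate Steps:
m(j) = 3 + j
T(-7) - 6*m(3*(-4)) = -7 - 6*(3 + 3*(-4)) = -7 - 6*(3 - 12) = -7 - 6*(-9) = -7 + 54 = 47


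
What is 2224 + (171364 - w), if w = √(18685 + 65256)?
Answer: 173588 - √83941 ≈ 1.7330e+5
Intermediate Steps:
w = √83941 ≈ 289.73
2224 + (171364 - w) = 2224 + (171364 - √83941) = 173588 - √83941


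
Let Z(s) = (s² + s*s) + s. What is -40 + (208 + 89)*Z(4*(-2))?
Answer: 35600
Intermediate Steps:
Z(s) = s + 2*s² (Z(s) = (s² + s²) + s = 2*s² + s = s + 2*s²)
-40 + (208 + 89)*Z(4*(-2)) = -40 + (208 + 89)*((4*(-2))*(1 + 2*(4*(-2)))) = -40 + 297*(-8*(1 + 2*(-8))) = -40 + 297*(-8*(1 - 16)) = -40 + 297*(-8*(-15)) = -40 + 297*120 = -40 + 35640 = 35600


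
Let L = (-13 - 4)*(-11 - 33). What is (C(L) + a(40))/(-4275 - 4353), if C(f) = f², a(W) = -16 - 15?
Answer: -186491/2876 ≈ -64.844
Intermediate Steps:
a(W) = -31
L = 748 (L = -17*(-44) = 748)
(C(L) + a(40))/(-4275 - 4353) = (748² - 31)/(-4275 - 4353) = (559504 - 31)/(-8628) = 559473*(-1/8628) = -186491/2876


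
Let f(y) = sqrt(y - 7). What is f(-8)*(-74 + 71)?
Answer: -3*I*sqrt(15) ≈ -11.619*I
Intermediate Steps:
f(y) = sqrt(-7 + y)
f(-8)*(-74 + 71) = sqrt(-7 - 8)*(-74 + 71) = sqrt(-15)*(-3) = (I*sqrt(15))*(-3) = -3*I*sqrt(15)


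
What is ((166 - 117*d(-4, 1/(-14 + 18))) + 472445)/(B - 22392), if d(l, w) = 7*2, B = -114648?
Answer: -156991/45680 ≈ -3.4368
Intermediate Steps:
d(l, w) = 14
((166 - 117*d(-4, 1/(-14 + 18))) + 472445)/(B - 22392) = ((166 - 117*14) + 472445)/(-114648 - 22392) = ((166 - 1638) + 472445)/(-137040) = (-1472 + 472445)*(-1/137040) = 470973*(-1/137040) = -156991/45680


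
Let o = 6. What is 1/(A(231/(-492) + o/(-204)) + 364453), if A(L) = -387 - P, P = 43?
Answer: 1/364023 ≈ 2.7471e-6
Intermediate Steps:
A(L) = -430 (A(L) = -387 - 1*43 = -387 - 43 = -430)
1/(A(231/(-492) + o/(-204)) + 364453) = 1/(-430 + 364453) = 1/364023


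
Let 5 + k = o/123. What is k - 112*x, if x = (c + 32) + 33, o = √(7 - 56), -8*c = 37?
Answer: -6767 + 7*I/123 ≈ -6767.0 + 0.056911*I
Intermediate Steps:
c = -37/8 (c = -⅛*37 = -37/8 ≈ -4.6250)
o = 7*I (o = √(-49) = 7*I ≈ 7.0*I)
k = -5 + 7*I/123 (k = -5 + (7*I)/123 = -5 + (7*I)*(1/123) = -5 + 7*I/123 ≈ -5.0 + 0.056911*I)
x = 483/8 (x = (-37/8 + 32) + 33 = 219/8 + 33 = 483/8 ≈ 60.375)
k - 112*x = (-5 + 7*I/123) - 112*483/8 = (-5 + 7*I/123) - 6762 = -6767 + 7*I/123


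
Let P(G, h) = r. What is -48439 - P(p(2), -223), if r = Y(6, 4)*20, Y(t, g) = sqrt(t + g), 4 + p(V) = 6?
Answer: -48439 - 20*sqrt(10) ≈ -48502.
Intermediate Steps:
p(V) = 2 (p(V) = -4 + 6 = 2)
Y(t, g) = sqrt(g + t)
r = 20*sqrt(10) (r = sqrt(4 + 6)*20 = sqrt(10)*20 = 20*sqrt(10) ≈ 63.246)
P(G, h) = 20*sqrt(10)
-48439 - P(p(2), -223) = -48439 - 20*sqrt(10)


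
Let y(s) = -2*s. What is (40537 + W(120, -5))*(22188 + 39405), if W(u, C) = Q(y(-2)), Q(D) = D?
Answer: 2497041813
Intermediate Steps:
W(u, C) = 4 (W(u, C) = -2*(-2) = 4)
(40537 + W(120, -5))*(22188 + 39405) = (40537 + 4)*(22188 + 39405) = 40541*61593 = 2497041813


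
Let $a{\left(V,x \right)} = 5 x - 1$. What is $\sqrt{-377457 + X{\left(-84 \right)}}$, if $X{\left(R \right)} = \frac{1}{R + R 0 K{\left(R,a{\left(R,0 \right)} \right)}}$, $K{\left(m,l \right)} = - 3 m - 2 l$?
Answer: $\frac{i \sqrt{665834169}}{42} \approx 614.38 i$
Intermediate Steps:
$a{\left(V,x \right)} = -1 + 5 x$
$X{\left(R \right)} = \frac{1}{R}$ ($X{\left(R \right)} = \frac{1}{R + R 0 \left(- 3 R - 2 \left(-1 + 5 \cdot 0\right)\right)} = \frac{1}{R + 0 \left(- 3 R - 2 \left(-1 + 0\right)\right)} = \frac{1}{R + 0 \left(- 3 R - -2\right)} = \frac{1}{R + 0 \left(- 3 R + 2\right)} = \frac{1}{R + 0 \left(2 - 3 R\right)} = \frac{1}{R + 0} = \frac{1}{R}$)
$\sqrt{-377457 + X{\left(-84 \right)}} = \sqrt{-377457 + \frac{1}{-84}} = \sqrt{-377457 - \frac{1}{84}} = \sqrt{- \frac{31706389}{84}} = \frac{i \sqrt{665834169}}{42}$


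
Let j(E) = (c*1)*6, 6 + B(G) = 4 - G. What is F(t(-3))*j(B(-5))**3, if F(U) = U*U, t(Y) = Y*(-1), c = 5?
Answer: 243000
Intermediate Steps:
t(Y) = -Y
F(U) = U**2
B(G) = -2 - G (B(G) = -6 + (4 - G) = -2 - G)
j(E) = 30 (j(E) = (5*1)*6 = 5*6 = 30)
F(t(-3))*j(B(-5))**3 = (-1*(-3))**2*30**3 = 3**2*27000 = 9*27000 = 243000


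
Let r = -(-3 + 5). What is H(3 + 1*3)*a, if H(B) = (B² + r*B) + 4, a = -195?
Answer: -5460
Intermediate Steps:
r = -2 (r = -1*2 = -2)
H(B) = 4 + B² - 2*B (H(B) = (B² - 2*B) + 4 = 4 + B² - 2*B)
H(3 + 1*3)*a = (4 + (3 + 1*3)² - 2*(3 + 1*3))*(-195) = (4 + (3 + 3)² - 2*(3 + 3))*(-195) = (4 + 6² - 2*6)*(-195) = (4 + 36 - 12)*(-195) = 28*(-195) = -5460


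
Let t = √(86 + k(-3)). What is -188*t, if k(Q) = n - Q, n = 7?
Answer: -752*√6 ≈ -1842.0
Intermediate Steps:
k(Q) = 7 - Q
t = 4*√6 (t = √(86 + (7 - 1*(-3))) = √(86 + (7 + 3)) = √(86 + 10) = √96 = 4*√6 ≈ 9.7980)
-188*t = -752*√6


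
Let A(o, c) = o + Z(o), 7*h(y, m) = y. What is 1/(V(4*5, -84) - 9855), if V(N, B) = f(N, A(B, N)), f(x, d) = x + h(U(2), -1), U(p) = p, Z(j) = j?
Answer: -7/68843 ≈ -0.00010168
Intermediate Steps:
h(y, m) = y/7
A(o, c) = 2*o (A(o, c) = o + o = 2*o)
f(x, d) = 2/7 + x (f(x, d) = x + (⅐)*2 = x + 2/7 = 2/7 + x)
V(N, B) = 2/7 + N
1/(V(4*5, -84) - 9855) = 1/((2/7 + 4*5) - 9855) = 1/((2/7 + 20) - 9855) = 1/(142/7 - 9855) = 1/(-68843/7) = -7/68843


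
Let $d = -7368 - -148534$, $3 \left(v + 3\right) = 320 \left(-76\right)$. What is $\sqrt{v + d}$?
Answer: $\frac{\sqrt{1197507}}{3} \approx 364.77$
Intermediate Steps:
$v = - \frac{24329}{3}$ ($v = -3 + \frac{320 \left(-76\right)}{3} = -3 + \frac{1}{3} \left(-24320\right) = -3 - \frac{24320}{3} = - \frac{24329}{3} \approx -8109.7$)
$d = 141166$ ($d = -7368 + 148534 = 141166$)
$\sqrt{v + d} = \sqrt{- \frac{24329}{3} + 141166} = \sqrt{\frac{399169}{3}} = \frac{\sqrt{1197507}}{3}$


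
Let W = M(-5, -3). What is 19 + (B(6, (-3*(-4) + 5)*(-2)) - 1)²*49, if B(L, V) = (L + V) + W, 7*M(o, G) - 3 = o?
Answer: 42044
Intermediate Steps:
M(o, G) = 3/7 + o/7
W = -2/7 (W = 3/7 + (⅐)*(-5) = 3/7 - 5/7 = -2/7 ≈ -0.28571)
B(L, V) = -2/7 + L + V (B(L, V) = (L + V) - 2/7 = -2/7 + L + V)
19 + (B(6, (-3*(-4) + 5)*(-2)) - 1)²*49 = 19 + ((-2/7 + 6 + (-3*(-4) + 5)*(-2)) - 1)²*49 = 19 + ((-2/7 + 6 + (12 + 5)*(-2)) - 1)²*49 = 19 + ((-2/7 + 6 + 17*(-2)) - 1)²*49 = 19 + ((-2/7 + 6 - 34) - 1)²*49 = 19 + (-198/7 - 1)²*49 = 19 + (-205/7)²*49 = 19 + (42025/49)*49 = 19 + 42025 = 42044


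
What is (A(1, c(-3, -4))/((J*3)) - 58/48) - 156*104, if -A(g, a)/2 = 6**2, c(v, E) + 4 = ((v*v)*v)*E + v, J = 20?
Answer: -1947169/120 ≈ -16226.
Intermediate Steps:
c(v, E) = -4 + v + E*v**3 (c(v, E) = -4 + (((v*v)*v)*E + v) = -4 + ((v**2*v)*E + v) = -4 + (v**3*E + v) = -4 + (E*v**3 + v) = -4 + (v + E*v**3) = -4 + v + E*v**3)
A(g, a) = -72 (A(g, a) = -2*6**2 = -2*36 = -72)
(A(1, c(-3, -4))/((J*3)) - 58/48) - 156*104 = (-72/(20*3) - 58/48) - 156*104 = (-72/60 - 58*1/48) - 16224 = (-72*1/60 - 29/24) - 16224 = (-6/5 - 29/24) - 16224 = -289/120 - 16224 = -1947169/120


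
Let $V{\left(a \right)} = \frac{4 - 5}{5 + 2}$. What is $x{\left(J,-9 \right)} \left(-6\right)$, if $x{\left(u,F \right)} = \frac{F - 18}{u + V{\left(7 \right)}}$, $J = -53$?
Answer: $- \frac{189}{62} \approx -3.0484$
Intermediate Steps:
$V{\left(a \right)} = - \frac{1}{7}$
$x{\left(u,F \right)} = \frac{-18 + F}{- \frac{1}{7} + u}$ ($x{\left(u,F \right)} = \frac{F - 18}{u - \frac{1}{7}} = \frac{-18 + F}{- \frac{1}{7} + u}$)
$x{\left(J,-9 \right)} \left(-6\right) = \frac{7 \left(-18 - 9\right)}{-1 + 7 \left(-53\right)} \left(-6\right) = 7 \frac{1}{-1 - 371} \left(-27\right) \left(-6\right) = 7 \frac{1}{-372} \left(-27\right) \left(-6\right) = 7 \left(- \frac{1}{372}\right) \left(-27\right) \left(-6\right) = \frac{63}{124} \left(-6\right) = - \frac{189}{62}$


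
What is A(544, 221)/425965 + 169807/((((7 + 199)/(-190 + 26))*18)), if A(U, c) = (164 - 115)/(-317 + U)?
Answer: -673192423247362/89635388985 ≈ -7510.3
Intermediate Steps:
A(U, c) = 49/(-317 + U)
A(544, 221)/425965 + 169807/((((7 + 199)/(-190 + 26))*18)) = (49/(-317 + 544))/425965 + 169807/((((7 + 199)/(-190 + 26))*18)) = (49/227)*(1/425965) + 169807/(((206/(-164))*18)) = (49*(1/227))*(1/425965) + 169807/(((206*(-1/164))*18)) = (49/227)*(1/425965) + 169807/((-103/82*18)) = 49/96694055 + 169807/(-927/41) = 49/96694055 + 169807*(-41/927) = 49/96694055 - 6962087/927 = -673192423247362/89635388985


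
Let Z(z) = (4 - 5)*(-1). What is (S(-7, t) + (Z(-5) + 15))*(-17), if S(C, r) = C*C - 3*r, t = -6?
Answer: -1411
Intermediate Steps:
Z(z) = 1 (Z(z) = -1*(-1) = 1)
S(C, r) = C² - 3*r
(S(-7, t) + (Z(-5) + 15))*(-17) = (((-7)² - 3*(-6)) + (1 + 15))*(-17) = ((49 + 18) + 16)*(-17) = (67 + 16)*(-17) = 83*(-17) = -1411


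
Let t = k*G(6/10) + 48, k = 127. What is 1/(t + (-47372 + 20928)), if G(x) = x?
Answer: -5/131599 ≈ -3.7994e-5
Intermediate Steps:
t = 621/5 (t = 127*(6/10) + 48 = 127*(6*(⅒)) + 48 = 127*(⅗) + 48 = 381/5 + 48 = 621/5 ≈ 124.20)
1/(t + (-47372 + 20928)) = 1/(621/5 + (-47372 + 20928)) = 1/(621/5 - 26444) = 1/(-131599/5) = -5/131599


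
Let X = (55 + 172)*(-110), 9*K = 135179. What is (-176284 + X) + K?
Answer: -1676107/9 ≈ -1.8623e+5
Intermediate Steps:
K = 135179/9 (K = (1/9)*135179 = 135179/9 ≈ 15020.)
X = -24970 (X = 227*(-110) = -24970)
(-176284 + X) + K = (-176284 - 24970) + 135179/9 = -201254 + 135179/9 = -1676107/9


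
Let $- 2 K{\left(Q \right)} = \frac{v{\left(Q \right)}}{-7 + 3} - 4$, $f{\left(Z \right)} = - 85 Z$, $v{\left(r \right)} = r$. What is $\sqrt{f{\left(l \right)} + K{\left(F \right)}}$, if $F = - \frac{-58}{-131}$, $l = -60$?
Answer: $\frac{\sqrt{350217889}}{262} \approx 71.428$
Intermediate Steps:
$F = - \frac{58}{131}$ ($F = - \frac{\left(-58\right) \left(-1\right)}{131} = \left(-1\right) \frac{58}{131} = - \frac{58}{131} \approx -0.44275$)
$K{\left(Q \right)} = 2 + \frac{Q}{8}$ ($K{\left(Q \right)} = - \frac{\frac{Q}{-7 + 3} - 4}{2} = - \frac{\frac{Q}{-4} - 4}{2} = - \frac{- \frac{Q}{4} - 4}{2} = - \frac{-4 - \frac{Q}{4}}{2} = 2 + \frac{Q}{8}$)
$\sqrt{f{\left(l \right)} + K{\left(F \right)}} = \sqrt{\left(-85\right) \left(-60\right) + \left(2 + \frac{1}{8} \left(- \frac{58}{131}\right)\right)} = \sqrt{5100 + \left(2 - \frac{29}{524}\right)} = \sqrt{5100 + \frac{1019}{524}} = \sqrt{\frac{2673419}{524}} = \frac{\sqrt{350217889}}{262}$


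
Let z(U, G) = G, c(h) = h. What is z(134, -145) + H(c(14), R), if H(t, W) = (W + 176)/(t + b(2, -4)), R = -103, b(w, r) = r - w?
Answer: -1087/8 ≈ -135.88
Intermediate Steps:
H(t, W) = (176 + W)/(-6 + t) (H(t, W) = (W + 176)/(t + (-4 - 1*2)) = (176 + W)/(t + (-4 - 2)) = (176 + W)/(t - 6) = (176 + W)/(-6 + t))
z(134, -145) + H(c(14), R) = -145 + (176 - 103)/(-6 + 14) = -145 + 73/8 = -1087/8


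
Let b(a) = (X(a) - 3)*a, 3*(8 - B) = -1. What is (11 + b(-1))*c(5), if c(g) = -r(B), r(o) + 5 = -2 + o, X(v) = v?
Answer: -20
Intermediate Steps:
B = 25/3 (B = 8 - 1/3*(-1) = 8 + 1/3 = 25/3 ≈ 8.3333)
r(o) = -7 + o (r(o) = -5 + (-2 + o) = -7 + o)
b(a) = a*(-3 + a) (b(a) = (a - 3)*a = (-3 + a)*a = a*(-3 + a))
c(g) = -4/3 (c(g) = -(-7 + 25/3) = -1*4/3 = -4/3)
(11 + b(-1))*c(5) = (11 - (-3 - 1))*(-4/3) = (11 - 1*(-4))*(-4/3) = (11 + 4)*(-4/3) = 15*(-4/3) = -20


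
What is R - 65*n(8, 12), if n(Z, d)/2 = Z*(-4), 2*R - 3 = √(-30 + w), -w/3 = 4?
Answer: 8323/2 + I*√42/2 ≈ 4161.5 + 3.2404*I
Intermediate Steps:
w = -12 (w = -3*4 = -12)
R = 3/2 + I*√42/2 (R = 3/2 + √(-30 - 12)/2 = 3/2 + √(-42)/2 = 3/2 + (I*√42)/2 = 3/2 + I*√42/2 ≈ 1.5 + 3.2404*I)
n(Z, d) = -8*Z (n(Z, d) = 2*(Z*(-4)) = 2*(-4*Z) = -8*Z)
R - 65*n(8, 12) = (3/2 + I*√42/2) - (-520)*8 = (3/2 + I*√42/2) - 65*(-64) = (3/2 + I*√42/2) + 4160 = 8323/2 + I*√42/2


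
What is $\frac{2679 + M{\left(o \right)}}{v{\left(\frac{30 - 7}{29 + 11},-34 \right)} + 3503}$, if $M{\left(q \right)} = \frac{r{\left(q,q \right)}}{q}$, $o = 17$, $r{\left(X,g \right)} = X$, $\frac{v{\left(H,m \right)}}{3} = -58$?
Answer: $\frac{2680}{3329} \approx 0.80505$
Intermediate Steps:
$v{\left(H,m \right)} = -174$ ($v{\left(H,m \right)} = 3 \left(-58\right) = -174$)
$M{\left(q \right)} = 1$ ($M{\left(q \right)} = \frac{q}{q} = 1$)
$\frac{2679 + M{\left(o \right)}}{v{\left(\frac{30 - 7}{29 + 11},-34 \right)} + 3503} = \frac{2679 + 1}{-174 + 3503} = \frac{2680}{3329}$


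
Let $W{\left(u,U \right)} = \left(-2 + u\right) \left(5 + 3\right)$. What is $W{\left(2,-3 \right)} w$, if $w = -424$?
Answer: $0$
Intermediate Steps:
$W{\left(u,U \right)} = -16 + 8 u$ ($W{\left(u,U \right)} = \left(-2 + u\right) 8 = -16 + 8 u$)
$W{\left(2,-3 \right)} w = \left(-16 + 8 \cdot 2\right) \left(-424\right) = \left(-16 + 16\right) \left(-424\right) = 0 \left(-424\right) = 0$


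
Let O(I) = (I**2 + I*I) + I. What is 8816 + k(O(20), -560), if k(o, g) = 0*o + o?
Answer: 9636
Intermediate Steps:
O(I) = I + 2*I**2 (O(I) = (I**2 + I**2) + I = 2*I**2 + I = I + 2*I**2)
k(o, g) = o (k(o, g) = 0 + o = o)
8816 + k(O(20), -560) = 8816 + 20*(1 + 2*20) = 8816 + 20*(1 + 40) = 8816 + 20*41 = 8816 + 820 = 9636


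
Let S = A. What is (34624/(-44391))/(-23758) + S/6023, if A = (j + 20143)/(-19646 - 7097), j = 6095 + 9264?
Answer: -15932441784110/84937172270838321 ≈ -0.00018758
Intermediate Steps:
j = 15359
A = -35502/26743 (A = (15359 + 20143)/(-19646 - 7097) = 35502/(-26743) = 35502*(-1/26743) = -35502/26743 ≈ -1.3275)
S = -35502/26743 ≈ -1.3275
(34624/(-44391))/(-23758) + S/6023 = (34624/(-44391))/(-23758) - 35502/26743/6023 = (34624*(-1/44391))*(-1/23758) - 35502/26743*1/6023 = -34624/44391*(-1/23758) - 35502/161073089 = 17312/527320689 - 35502/161073089 = -15932441784110/84937172270838321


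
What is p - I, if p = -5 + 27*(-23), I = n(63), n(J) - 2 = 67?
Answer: -695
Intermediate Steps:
n(J) = 69 (n(J) = 2 + 67 = 69)
I = 69
p = -626 (p = -5 - 621 = -626)
p - I = -626 - 1*69 = -626 - 69 = -695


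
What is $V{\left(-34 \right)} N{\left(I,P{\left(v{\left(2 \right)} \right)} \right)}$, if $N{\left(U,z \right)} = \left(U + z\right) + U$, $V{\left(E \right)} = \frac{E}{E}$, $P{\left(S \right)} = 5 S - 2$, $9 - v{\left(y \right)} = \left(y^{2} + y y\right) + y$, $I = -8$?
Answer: $-23$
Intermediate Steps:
$v{\left(y \right)} = 9 - y - 2 y^{2}$ ($v{\left(y \right)} = 9 - \left(\left(y^{2} + y y\right) + y\right) = 9 - \left(\left(y^{2} + y^{2}\right) + y\right) = 9 - \left(2 y^{2} + y\right) = 9 - \left(y + 2 y^{2}\right) = 9 - y - 2 y^{2}$)
$P{\left(S \right)} = -2 + 5 S$
$V{\left(E \right)} = 1$
$N{\left(U,z \right)} = z + 2 U$
$V{\left(-34 \right)} N{\left(I,P{\left(v{\left(2 \right)} \right)} \right)} = 1 \left(\left(-2 + 5 \left(9 - 2 - 2 \cdot 2^{2}\right)\right) + 2 \left(-8\right)\right) = 1 \left(\left(-2 + 5 \left(9 - 2 - 8\right)\right) - 16\right) = 1 \left(\left(-2 + 5 \left(-1\right)\right) - 16\right) = 1 \left(\left(-2 - 5\right) - 16\right) = 1 \left(-7 - 16\right) = 1 \left(-23\right) = -23$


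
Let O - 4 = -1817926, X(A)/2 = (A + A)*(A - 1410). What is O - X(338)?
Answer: -368578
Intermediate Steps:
X(A) = 4*A*(-1410 + A) (X(A) = 2*((A + A)*(A - 1410)) = 2*((2*A)*(-1410 + A)) = 2*(2*A*(-1410 + A)) = 4*A*(-1410 + A))
O = -1817922 (O = 4 - 1817926 = -1817922)
O - X(338) = -1817922 - 4*338*(-1410 + 338) = -1817922 - 4*338*(-1072) = -1817922 - 1*(-1449344) = -1817922 + 1449344 = -368578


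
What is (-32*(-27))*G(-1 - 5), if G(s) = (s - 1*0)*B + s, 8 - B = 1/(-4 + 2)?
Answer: -49248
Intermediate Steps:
B = 17/2 (B = 8 - 1/(-4 + 2) = 8 - 1/(-2) = 8 - 1*(-½) = 8 + ½ = 17/2 ≈ 8.5000)
G(s) = 19*s/2 (G(s) = (s - 1*0)*(17/2) + s = (s + 0)*(17/2) + s = s*(17/2) + s = 17*s/2 + s = 19*s/2)
(-32*(-27))*G(-1 - 5) = (-32*(-27))*(19*(-1 - 5)/2) = 864*((19/2)*(-6)) = 864*(-57) = -49248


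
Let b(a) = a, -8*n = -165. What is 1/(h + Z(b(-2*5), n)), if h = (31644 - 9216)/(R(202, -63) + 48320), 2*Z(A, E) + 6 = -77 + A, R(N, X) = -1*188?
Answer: -382/17585 ≈ -0.021723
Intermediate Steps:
R(N, X) = -188
n = 165/8 (n = -⅛*(-165) = 165/8 ≈ 20.625)
Z(A, E) = -83/2 + A/2 (Z(A, E) = -3 + (-77 + A)/2 = -3 + (-77/2 + A/2) = -83/2 + A/2)
h = 89/191 (h = (31644 - 9216)/(-188 + 48320) = 22428/48132 = 22428*(1/48132) = 89/191 ≈ 0.46597)
1/(h + Z(b(-2*5), n)) = 1/(89/191 + (-83/2 + (-2*5)/2)) = 1/(89/191 + (-83/2 + (½)*(-10))) = 1/(89/191 + (-83/2 - 5)) = 1/(89/191 - 93/2) = 1/(-17585/382) = -382/17585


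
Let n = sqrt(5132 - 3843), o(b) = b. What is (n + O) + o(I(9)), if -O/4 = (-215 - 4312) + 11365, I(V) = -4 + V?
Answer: -27347 + sqrt(1289) ≈ -27311.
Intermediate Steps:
O = -27352 (O = -4*((-215 - 4312) + 11365) = -4*(-4527 + 11365) = -4*6838 = -27352)
n = sqrt(1289) ≈ 35.903
(n + O) + o(I(9)) = (sqrt(1289) - 27352) + (-4 + 9) = (-27352 + sqrt(1289)) + 5 = -27347 + sqrt(1289)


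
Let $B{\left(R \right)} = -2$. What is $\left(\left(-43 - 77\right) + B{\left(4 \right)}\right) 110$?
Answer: $-13420$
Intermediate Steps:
$\left(\left(-43 - 77\right) + B{\left(4 \right)}\right) 110 = \left(\left(-43 - 77\right) - 2\right) 110 = \left(-120 - 2\right) 110 = \left(-122\right) 110 = -13420$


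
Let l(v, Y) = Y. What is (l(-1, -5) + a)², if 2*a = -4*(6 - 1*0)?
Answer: 289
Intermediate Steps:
a = -12 (a = (-4*(6 - 1*0))/2 = (-4*(6 + 0))/2 = (-4*6)/2 = (½)*(-24) = -12)
(l(-1, -5) + a)² = (-5 - 12)² = (-17)² = 289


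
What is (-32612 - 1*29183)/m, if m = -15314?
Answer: 61795/15314 ≈ 4.0352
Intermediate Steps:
(-32612 - 1*29183)/m = (-32612 - 1*29183)/(-15314) = (-32612 - 29183)*(-1/15314) = -61795*(-1/15314) = 61795/15314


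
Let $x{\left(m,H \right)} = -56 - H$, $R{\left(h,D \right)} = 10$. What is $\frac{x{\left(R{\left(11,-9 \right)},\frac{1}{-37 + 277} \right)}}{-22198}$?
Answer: $\frac{13441}{5327520} \approx 0.0025229$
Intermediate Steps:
$\frac{x{\left(R{\left(11,-9 \right)},\frac{1}{-37 + 277} \right)}}{-22198} = \frac{-56 - \frac{1}{-37 + 277}}{-22198} = \left(-56 - \frac{1}{240}\right) \left(- \frac{1}{22198}\right) = \left(- \frac{13441}{240}\right) \left(- \frac{1}{22198}\right) = \frac{13441}{5327520}$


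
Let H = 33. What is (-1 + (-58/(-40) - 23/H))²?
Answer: 26569/435600 ≈ 0.060994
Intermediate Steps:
(-1 + (-58/(-40) - 23/H))² = (-1 + (-58/(-40) - 23/33))² = (-1 + (-58*(-1/40) - 23*1/33))² = (-1 + (29/20 - 23/33))² = (-1 + 497/660)² = (-163/660)² = 26569/435600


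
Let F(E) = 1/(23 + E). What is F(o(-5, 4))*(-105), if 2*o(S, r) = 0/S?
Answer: -105/23 ≈ -4.5652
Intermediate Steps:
o(S, r) = 0 (o(S, r) = (0/S)/2 = (½)*0 = 0)
F(o(-5, 4))*(-105) = -105/(23 + 0) = -105/23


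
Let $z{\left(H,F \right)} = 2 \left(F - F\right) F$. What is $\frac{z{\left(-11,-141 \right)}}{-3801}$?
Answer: $0$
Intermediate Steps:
$z{\left(H,F \right)} = 0$ ($z{\left(H,F \right)} = 2 \cdot 0 F = 0 F = 0$)
$\frac{z{\left(-11,-141 \right)}}{-3801} = \frac{0}{-3801} = 0 \left(- \frac{1}{3801}\right) = 0$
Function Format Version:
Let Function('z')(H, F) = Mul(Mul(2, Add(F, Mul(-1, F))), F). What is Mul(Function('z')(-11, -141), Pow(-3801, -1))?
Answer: 0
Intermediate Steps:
Function('z')(H, F) = 0 (Function('z')(H, F) = Mul(Mul(2, 0), F) = Mul(0, F) = 0)
Mul(Function('z')(-11, -141), Pow(-3801, -1)) = Mul(0, Pow(-3801, -1)) = Mul(0, Rational(-1, 3801)) = 0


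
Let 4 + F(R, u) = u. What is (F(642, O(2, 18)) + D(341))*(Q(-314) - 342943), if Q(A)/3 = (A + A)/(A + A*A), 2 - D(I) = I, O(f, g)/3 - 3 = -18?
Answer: 41648372020/313 ≈ 1.3306e+8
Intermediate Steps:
O(f, g) = -45 (O(f, g) = 9 + 3*(-18) = 9 - 54 = -45)
D(I) = 2 - I
Q(A) = 6*A/(A + A²) (Q(A) = 3*((A + A)/(A + A*A)) = 3*((2*A)/(A + A²)) = 3*(2*A/(A + A²)) = 6*A/(A + A²))
F(R, u) = -4 + u
(F(642, O(2, 18)) + D(341))*(Q(-314) - 342943) = ((-4 - 45) + (2 - 1*341))*(6/(1 - 314) - 342943) = (-49 + (2 - 341))*(6/(-313) - 342943) = (-49 - 339)*(6*(-1/313) - 342943) = -388*(-6/313 - 342943) = -388*(-107341165/313) = 41648372020/313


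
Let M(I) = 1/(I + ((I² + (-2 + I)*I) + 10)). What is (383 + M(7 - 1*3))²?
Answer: 211848025/1444 ≈ 1.4671e+5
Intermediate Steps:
M(I) = 1/(10 + I + I² + I*(-2 + I)) (M(I) = 1/(I + ((I² + I*(-2 + I)) + 10)) = 1/(I + (10 + I² + I*(-2 + I))) = 1/(10 + I + I² + I*(-2 + I)))
(383 + M(7 - 1*3))² = (383 + 1/(10 - (7 - 1*3) + 2*(7 - 1*3)²))² = (383 + 1/(10 - (7 - 3) + 2*(7 - 3)²))² = (383 + 1/(10 - 1*4 + 2*4²))² = (383 + 1/(10 - 4 + 2*16))² = (383 + 1/(10 - 4 + 32))² = (383 + 1/38)² = (14555/38)² = 211848025/1444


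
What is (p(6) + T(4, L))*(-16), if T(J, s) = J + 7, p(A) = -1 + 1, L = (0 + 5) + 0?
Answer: -176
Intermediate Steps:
L = 5 (L = 5 + 0 = 5)
p(A) = 0
T(J, s) = 7 + J
(p(6) + T(4, L))*(-16) = (0 + (7 + 4))*(-16) = (0 + 11)*(-16) = 11*(-16) = -176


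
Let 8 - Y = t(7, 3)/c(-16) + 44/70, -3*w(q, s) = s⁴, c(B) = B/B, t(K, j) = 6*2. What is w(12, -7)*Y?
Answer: 18522/5 ≈ 3704.4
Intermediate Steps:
t(K, j) = 12
c(B) = 1
w(q, s) = -s⁴/3
Y = -162/35 (Y = 8 - (12/1 + 44/70) = 8 - (12*1 + 44*(1/70)) = 8 - (12 + 22/35) = 8 - 1*442/35 = 8 - 442/35 = -162/35 ≈ -4.6286)
w(12, -7)*Y = -⅓*(-7)⁴*(-162/35) = -⅓*2401*(-162/35) = -2401/3*(-162/35) = 18522/5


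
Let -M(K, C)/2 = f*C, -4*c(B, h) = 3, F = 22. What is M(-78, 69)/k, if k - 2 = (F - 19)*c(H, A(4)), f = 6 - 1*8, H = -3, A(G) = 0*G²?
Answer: -1104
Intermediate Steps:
A(G) = 0
f = -2 (f = 6 - 8 = -2)
c(B, h) = -¾ (c(B, h) = -¼*3 = -¾)
M(K, C) = 4*C (M(K, C) = -(-4)*C = 4*C)
k = -¼ (k = 2 + (22 - 19)*(-¾) = 2 + 3*(-¾) = 2 - 9/4 = -¼ ≈ -0.25000)
M(-78, 69)/k = (4*69)/(-¼) = 276*(-4) = -1104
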